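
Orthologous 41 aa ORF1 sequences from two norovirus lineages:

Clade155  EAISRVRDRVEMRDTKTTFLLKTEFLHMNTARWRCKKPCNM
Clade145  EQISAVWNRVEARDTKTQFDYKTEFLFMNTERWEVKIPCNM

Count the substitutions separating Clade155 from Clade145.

Mismatches occur at site 2 (A/Q), site 5 (R/A), site 7 (R/W), site 8 (D/N), site 12 (M/A), site 18 (T/Q), site 20 (L/D), site 21 (L/Y), site 27 (H/F), site 31 (A/E), site 34 (R/E), site 35 (C/V), site 37 (K/I).
That gives 13 mismatches out of 41 aligned sites, so the Hamming distance is 13.

13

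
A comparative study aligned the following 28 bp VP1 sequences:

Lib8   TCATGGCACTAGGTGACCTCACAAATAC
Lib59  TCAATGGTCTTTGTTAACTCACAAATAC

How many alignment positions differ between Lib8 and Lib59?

The sequences differ at positions 4 (T/A), 5 (G/T), 7 (C/G), 8 (A/T), 11 (A/T), 12 (G/T), 15 (G/T), 17 (C/A).
That gives 8 mismatches out of 28 aligned sites, so the Hamming distance is 8.

8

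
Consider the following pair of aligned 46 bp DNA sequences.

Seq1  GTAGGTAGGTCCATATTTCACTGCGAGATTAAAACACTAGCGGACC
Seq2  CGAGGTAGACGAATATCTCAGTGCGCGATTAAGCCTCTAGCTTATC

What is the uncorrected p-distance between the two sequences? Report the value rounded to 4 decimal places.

0.3261

Differing sites — 1:G/C; 2:T/G; 9:G/A; 10:T/C; 11:C/G; 12:C/A; 17:T/C; 21:C/G; 26:A/C; 33:A/G; 34:A/C; 36:A/T; 42:G/T; 43:G/T; 45:C/T.
There are 15 differences over 46 sites, so p = 15/46 = 0.3261.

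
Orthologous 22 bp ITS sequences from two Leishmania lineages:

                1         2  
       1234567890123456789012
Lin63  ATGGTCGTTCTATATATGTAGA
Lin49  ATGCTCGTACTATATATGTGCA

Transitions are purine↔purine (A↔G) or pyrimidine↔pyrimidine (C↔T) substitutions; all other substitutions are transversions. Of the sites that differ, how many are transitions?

1

Differing sites — 4:G/C (Tv); 9:T/A (Tv); 20:A/G (Ti); 21:G/C (Tv).
Of the 4 differences, 1 transition and 3 transversions, so the answer is 1.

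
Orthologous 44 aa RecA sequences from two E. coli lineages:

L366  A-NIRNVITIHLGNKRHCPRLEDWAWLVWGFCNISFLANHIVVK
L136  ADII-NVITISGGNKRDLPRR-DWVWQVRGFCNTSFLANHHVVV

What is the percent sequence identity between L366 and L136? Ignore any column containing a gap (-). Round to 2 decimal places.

Excluding the 3 gap columns leaves 41 comparable sites.
Mismatches occur at site 3 (N→I), site 11 (H→S), site 12 (L→G), site 17 (H→D), site 18 (C→L), site 21 (L→R), site 25 (A→V), site 27 (L→Q), site 29 (W→R), site 34 (I→T), site 41 (I→H), site 44 (K→V).
29 of the 41 comparable sites match, so the percent identity is 29/41 × 100 = 70.73%.

70.73%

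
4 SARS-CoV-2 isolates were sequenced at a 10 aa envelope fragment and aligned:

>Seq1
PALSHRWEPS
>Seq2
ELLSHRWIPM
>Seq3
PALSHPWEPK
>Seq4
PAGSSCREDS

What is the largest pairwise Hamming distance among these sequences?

9

Pairwise Hamming distances:
  Seq1 vs Seq2: 4
  Seq1 vs Seq3: 2
  Seq1 vs Seq4: 5
  Seq2 vs Seq3: 5
  Seq2 vs Seq4: 9
  Seq3 vs Seq4: 6
The largest is 9, between Seq2 and Seq4.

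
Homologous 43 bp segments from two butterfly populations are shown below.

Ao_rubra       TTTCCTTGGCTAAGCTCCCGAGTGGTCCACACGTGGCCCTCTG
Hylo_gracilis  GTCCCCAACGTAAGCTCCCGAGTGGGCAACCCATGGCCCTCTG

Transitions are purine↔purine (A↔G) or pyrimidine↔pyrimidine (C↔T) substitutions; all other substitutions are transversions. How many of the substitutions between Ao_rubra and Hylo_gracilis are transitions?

4

The sequences differ at positions 1 (T/G, transversion), 3 (T/C, transition), 6 (T/C, transition), 7 (T/A, transversion), 8 (G/A, transition), 9 (G/C, transversion), 10 (C/G, transversion), 26 (T/G, transversion), 28 (C/A, transversion), 31 (A/C, transversion), 33 (G/A, transition).
Of the 11 differences, 4 transitions and 7 transversions, so the answer is 4.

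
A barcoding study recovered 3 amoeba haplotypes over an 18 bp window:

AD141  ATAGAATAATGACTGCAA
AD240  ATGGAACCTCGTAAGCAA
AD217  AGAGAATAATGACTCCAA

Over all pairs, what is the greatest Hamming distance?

Pairwise Hamming distances:
  AD141 vs AD240: 8
  AD141 vs AD217: 2
  AD240 vs AD217: 10
The largest is 10, between AD240 and AD217.

10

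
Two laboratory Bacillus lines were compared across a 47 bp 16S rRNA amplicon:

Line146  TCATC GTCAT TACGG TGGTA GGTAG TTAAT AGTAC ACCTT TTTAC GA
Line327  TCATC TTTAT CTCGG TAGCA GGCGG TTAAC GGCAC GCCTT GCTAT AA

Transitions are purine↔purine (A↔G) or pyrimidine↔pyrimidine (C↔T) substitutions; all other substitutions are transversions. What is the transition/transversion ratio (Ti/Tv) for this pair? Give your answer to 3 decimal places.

4.333

Mismatches occur at site 6 (G↔T, transversion), site 8 (C↔T, transition), site 11 (T↔C, transition), site 12 (A↔T, transversion), site 17 (G↔A, transition), site 19 (T↔C, transition), site 23 (T↔C, transition), site 24 (A↔G, transition), site 30 (T↔C, transition), site 31 (A↔G, transition), site 33 (T↔C, transition), site 36 (A↔G, transition), site 41 (T↔G, transversion), site 42 (T↔C, transition), site 45 (C↔T, transition), site 46 (G↔A, transition).
Of the 16 differences, 13 transitions and 3 transversions, so Ti/Tv = 13/3 = 4.333.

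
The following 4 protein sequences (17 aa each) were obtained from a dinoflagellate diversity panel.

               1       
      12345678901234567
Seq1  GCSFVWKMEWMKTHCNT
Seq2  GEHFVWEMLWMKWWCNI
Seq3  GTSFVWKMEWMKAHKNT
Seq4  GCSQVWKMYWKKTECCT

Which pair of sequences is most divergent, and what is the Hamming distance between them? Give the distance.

10

Pairwise Hamming distances:
  Seq1 vs Seq2: 7
  Seq1 vs Seq3: 3
  Seq1 vs Seq4: 5
  Seq2 vs Seq3: 8
  Seq2 vs Seq4: 10
  Seq3 vs Seq4: 8
The largest is 10, between Seq2 and Seq4.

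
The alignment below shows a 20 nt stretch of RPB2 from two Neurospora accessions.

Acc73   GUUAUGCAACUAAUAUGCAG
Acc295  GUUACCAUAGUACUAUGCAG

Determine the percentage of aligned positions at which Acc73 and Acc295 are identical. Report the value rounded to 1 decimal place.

Differing sites — 5:U/C; 6:G/C; 7:C/A; 8:A/U; 10:C/G; 13:A/C.
14 of the 20 sites match, so the percent identity is 14/20 × 100 = 70.0%.

70.0%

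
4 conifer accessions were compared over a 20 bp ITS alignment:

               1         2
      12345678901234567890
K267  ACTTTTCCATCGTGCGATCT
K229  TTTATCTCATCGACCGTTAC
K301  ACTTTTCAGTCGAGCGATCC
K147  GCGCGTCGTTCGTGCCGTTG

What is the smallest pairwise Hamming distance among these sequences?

4

Pairwise Hamming distances:
  K267 vs K229: 10
  K267 vs K301: 4
  K267 vs K147: 10
  K229 vs K301: 10
  K229 vs K147: 15
  K301 vs K147: 11
The smallest is 4, between K267 and K301.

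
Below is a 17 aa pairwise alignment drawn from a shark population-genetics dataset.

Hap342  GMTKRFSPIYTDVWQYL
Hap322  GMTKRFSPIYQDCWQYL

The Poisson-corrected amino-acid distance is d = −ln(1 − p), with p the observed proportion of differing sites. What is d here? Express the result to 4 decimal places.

The sequences differ at positions 11 (T/Q), 13 (V/C).
p = 2/17 = 0.117647.
d = −ln(1 − 0.117647) = −ln(0.882353) = 0.1252.

0.1252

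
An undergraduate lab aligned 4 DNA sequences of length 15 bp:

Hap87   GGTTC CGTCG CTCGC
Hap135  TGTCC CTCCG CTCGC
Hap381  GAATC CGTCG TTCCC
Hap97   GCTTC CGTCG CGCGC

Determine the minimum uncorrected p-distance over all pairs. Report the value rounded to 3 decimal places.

Pairwise Hamming distances:
  Hap87 vs Hap135: 4
  Hap87 vs Hap381: 4
  Hap87 vs Hap97: 2
  Hap135 vs Hap381: 8
  Hap135 vs Hap97: 6
  Hap381 vs Hap97: 5
The smallest is 2 mismatches, between Hap87 and Hap97; p = 2/15 = 0.133.

0.133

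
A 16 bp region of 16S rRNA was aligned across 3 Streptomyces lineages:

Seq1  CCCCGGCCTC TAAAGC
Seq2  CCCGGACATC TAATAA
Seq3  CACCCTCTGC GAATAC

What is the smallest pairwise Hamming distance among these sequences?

Pairwise Hamming distances:
  Seq1 vs Seq2: 6
  Seq1 vs Seq3: 8
  Seq2 vs Seq3: 8
The smallest is 6, between Seq1 and Seq2.

6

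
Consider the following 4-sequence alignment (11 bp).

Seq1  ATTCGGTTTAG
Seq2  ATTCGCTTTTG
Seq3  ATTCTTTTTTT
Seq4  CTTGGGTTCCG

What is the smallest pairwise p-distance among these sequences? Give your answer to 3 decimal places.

0.182

Pairwise Hamming distances:
  Seq1 vs Seq2: 2
  Seq1 vs Seq3: 4
  Seq1 vs Seq4: 4
  Seq2 vs Seq3: 3
  Seq2 vs Seq4: 5
  Seq3 vs Seq4: 7
The smallest is 2 mismatches, between Seq1 and Seq2; p = 2/11 = 0.182.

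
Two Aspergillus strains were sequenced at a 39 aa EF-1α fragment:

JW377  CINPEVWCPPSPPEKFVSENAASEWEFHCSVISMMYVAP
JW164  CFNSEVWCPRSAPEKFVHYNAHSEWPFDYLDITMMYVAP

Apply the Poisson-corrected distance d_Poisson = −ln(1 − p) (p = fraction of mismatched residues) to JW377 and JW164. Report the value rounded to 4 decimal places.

0.4055

Mismatches occur at site 2 (I→F), site 4 (P→S), site 10 (P→R), site 12 (P→A), site 18 (S→H), site 19 (E→Y), site 22 (A→H), site 26 (E→P), site 28 (H→D), site 29 (C→Y), site 30 (S→L), site 31 (V→D), site 33 (S→T).
p = 13/39 = 0.333333.
d = −ln(1 − 0.333333) = −ln(0.666667) = 0.4055.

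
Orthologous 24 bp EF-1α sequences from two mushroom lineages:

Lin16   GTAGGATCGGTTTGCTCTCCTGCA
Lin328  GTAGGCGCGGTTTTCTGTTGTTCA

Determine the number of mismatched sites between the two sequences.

7

Differing sites — 6:A/C; 7:T/G; 14:G/T; 17:C/G; 19:C/T; 20:C/G; 22:G/T.
That gives 7 mismatches out of 24 aligned sites, so the Hamming distance is 7.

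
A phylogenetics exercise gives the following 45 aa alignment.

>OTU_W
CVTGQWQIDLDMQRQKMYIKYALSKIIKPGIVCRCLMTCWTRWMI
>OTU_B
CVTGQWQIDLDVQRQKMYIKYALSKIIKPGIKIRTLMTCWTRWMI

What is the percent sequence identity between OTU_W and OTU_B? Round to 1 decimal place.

Mismatches occur at site 12 (M/V), site 32 (V/K), site 33 (C/I), site 35 (C/T).
41 of the 45 sites match, so the percent identity is 41/45 × 100 = 91.1%.

91.1%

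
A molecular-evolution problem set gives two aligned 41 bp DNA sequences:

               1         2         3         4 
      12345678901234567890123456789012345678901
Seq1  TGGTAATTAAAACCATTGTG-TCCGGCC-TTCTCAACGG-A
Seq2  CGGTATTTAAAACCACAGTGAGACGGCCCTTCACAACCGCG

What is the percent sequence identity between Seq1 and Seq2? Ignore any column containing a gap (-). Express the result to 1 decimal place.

76.3%

Excluding the 3 gap columns leaves 38 comparable sites.
Mismatches occur at site 1 (T→C), site 6 (A→T), site 16 (T→C), site 17 (T→A), site 22 (T→G), site 23 (C→A), site 33 (T→A), site 38 (G→C), site 41 (A→G).
29 of the 38 comparable sites match, so the percent identity is 29/38 × 100 = 76.3%.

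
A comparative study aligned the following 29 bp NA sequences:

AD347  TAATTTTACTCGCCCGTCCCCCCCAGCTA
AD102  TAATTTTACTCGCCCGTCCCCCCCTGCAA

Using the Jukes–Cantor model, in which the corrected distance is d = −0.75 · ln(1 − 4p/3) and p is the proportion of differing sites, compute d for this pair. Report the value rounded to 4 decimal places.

0.0723

Mismatches occur at site 25 (A→T), site 28 (T→A).
p = 2/29 = 0.068966.
d = −0.75 · ln(1 − (4/3)·0.068966) = −0.75 · ln(0.908045) = −0.75 · (-0.096461) = 0.0723.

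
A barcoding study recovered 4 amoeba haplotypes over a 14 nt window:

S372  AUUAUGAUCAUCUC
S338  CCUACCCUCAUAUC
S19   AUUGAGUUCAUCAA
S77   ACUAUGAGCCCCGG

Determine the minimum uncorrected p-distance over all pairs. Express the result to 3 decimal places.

Pairwise Hamming distances:
  S372 vs S338: 6
  S372 vs S19: 5
  S372 vs S77: 6
  S338 vs S19: 9
  S338 vs S77: 10
  S19 vs S77: 9
The smallest is 5 mismatches, between S372 and S19; p = 5/14 = 0.357.

0.357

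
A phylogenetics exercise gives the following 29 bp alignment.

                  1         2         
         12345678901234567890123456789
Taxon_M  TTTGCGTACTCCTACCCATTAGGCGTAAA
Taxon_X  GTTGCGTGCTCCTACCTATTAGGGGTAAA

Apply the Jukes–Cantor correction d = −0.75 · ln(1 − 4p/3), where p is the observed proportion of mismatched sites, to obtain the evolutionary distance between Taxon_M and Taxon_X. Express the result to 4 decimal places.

0.1524

The sequences differ at positions 1 (T/G), 8 (A/G), 17 (C/T), 24 (C/G).
p = 4/29 = 0.137931.
d = −0.75 · ln(1 − (4/3)·0.137931) = −0.75 · ln(0.816092) = −0.75 · (-0.203228) = 0.1524.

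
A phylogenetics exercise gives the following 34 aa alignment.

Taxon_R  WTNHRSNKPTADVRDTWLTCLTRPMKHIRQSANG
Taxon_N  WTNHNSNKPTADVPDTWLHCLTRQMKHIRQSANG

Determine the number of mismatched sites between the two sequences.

Mismatches occur at site 5 (R/N), site 14 (R/P), site 19 (T/H), site 24 (P/Q).
That gives 4 mismatches out of 34 aligned sites, so the Hamming distance is 4.

4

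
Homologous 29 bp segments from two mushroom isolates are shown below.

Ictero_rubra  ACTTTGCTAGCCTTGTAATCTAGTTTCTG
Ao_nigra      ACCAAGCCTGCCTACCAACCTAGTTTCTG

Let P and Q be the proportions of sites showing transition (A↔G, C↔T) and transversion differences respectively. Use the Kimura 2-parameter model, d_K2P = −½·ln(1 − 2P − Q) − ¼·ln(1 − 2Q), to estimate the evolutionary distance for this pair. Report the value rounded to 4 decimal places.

Differing sites — 3:T/C (Ti); 4:T/A (Tv); 5:T/A (Tv); 8:T/C (Ti); 9:A/T (Tv); 14:T/A (Tv); 15:G/C (Tv); 16:T/C (Ti); 19:T/C (Ti).
Of the 9 differences, 4 transitions and 5 transversions over 29 sites: P = 4/29 = 0.137931, Q = 5/29 = 0.172414.
d = −0.5·ln(0.551724) − 0.25·ln(0.655172) = −0.5·(-0.594707) − 0.25·(-0.422857) = 0.4031.

0.4031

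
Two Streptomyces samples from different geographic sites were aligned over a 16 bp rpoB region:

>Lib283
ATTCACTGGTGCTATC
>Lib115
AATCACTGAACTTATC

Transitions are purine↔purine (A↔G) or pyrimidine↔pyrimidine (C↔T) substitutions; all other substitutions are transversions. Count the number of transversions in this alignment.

Mismatches occur at site 2 (T→A, transversion), site 9 (G→A, transition), site 10 (T→A, transversion), site 11 (G→C, transversion), site 12 (C→T, transition).
Of the 5 differences, 2 transitions and 3 transversions, so the answer is 3.

3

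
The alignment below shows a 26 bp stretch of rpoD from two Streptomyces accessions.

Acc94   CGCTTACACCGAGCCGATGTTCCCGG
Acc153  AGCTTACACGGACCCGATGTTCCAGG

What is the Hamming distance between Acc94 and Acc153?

4

Differing sites — 1:C/A; 10:C/G; 13:G/C; 24:C/A.
That gives 4 mismatches out of 26 aligned sites, so the Hamming distance is 4.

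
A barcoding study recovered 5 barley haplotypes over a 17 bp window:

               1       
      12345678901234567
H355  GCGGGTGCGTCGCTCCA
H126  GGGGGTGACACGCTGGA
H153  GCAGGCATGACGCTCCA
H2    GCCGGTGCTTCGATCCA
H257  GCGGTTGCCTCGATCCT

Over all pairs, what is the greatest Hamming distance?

9

Pairwise Hamming distances:
  H355 vs H126: 6
  H355 vs H153: 5
  H355 vs H2: 3
  H355 vs H257: 4
  H126 vs H153: 8
  H126 vs H2: 8
  H126 vs H257: 8
  H153 vs H2: 7
  H153 vs H257: 9
  H2 vs H257: 4
The largest is 9, between H153 and H257.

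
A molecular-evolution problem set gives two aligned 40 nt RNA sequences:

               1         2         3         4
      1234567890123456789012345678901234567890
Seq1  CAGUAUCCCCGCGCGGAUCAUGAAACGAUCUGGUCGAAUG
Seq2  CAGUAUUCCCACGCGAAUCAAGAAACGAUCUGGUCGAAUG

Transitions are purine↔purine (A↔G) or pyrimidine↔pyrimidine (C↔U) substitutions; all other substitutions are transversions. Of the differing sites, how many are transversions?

Differing sites — 7:C/U (Ti); 11:G/A (Ti); 16:G/A (Ti); 21:U/A (Tv).
Of the 4 differences, 3 transitions and 1 transversion, so the answer is 1.

1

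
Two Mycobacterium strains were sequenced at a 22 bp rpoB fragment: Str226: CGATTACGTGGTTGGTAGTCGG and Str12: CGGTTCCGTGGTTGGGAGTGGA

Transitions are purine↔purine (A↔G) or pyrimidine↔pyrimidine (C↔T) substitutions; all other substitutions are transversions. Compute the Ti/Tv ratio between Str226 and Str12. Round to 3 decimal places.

The sequences differ at positions 3 (A/G, transition), 6 (A/C, transversion), 16 (T/G, transversion), 20 (C/G, transversion), 22 (G/A, transition).
Of the 5 differences, 2 transitions and 3 transversions, so Ti/Tv = 2/3 = 0.667.

0.667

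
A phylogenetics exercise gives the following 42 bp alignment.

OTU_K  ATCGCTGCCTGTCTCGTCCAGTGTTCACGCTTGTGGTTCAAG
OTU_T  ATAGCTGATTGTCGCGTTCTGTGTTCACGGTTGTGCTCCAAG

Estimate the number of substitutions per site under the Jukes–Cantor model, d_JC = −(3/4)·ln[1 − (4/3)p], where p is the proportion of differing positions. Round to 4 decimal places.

Differing sites — 3:C/A; 8:C/A; 9:C/T; 14:T/G; 18:C/T; 20:A/T; 30:C/G; 36:G/C; 38:T/C.
p = 9/42 = 0.214286.
d = −0.75 · ln(1 − (4/3)·0.214286) = −0.75 · ln(0.714285) = −0.75 · (-0.336473) = 0.2524.

0.2524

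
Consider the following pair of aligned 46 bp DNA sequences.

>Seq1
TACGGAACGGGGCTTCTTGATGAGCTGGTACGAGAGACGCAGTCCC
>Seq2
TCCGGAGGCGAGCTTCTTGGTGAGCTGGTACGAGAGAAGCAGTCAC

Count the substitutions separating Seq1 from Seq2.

8

Differing sites — 2:A/C; 7:A/G; 8:C/G; 9:G/C; 11:G/A; 20:A/G; 38:C/A; 45:C/A.
That gives 8 mismatches out of 46 aligned sites, so the Hamming distance is 8.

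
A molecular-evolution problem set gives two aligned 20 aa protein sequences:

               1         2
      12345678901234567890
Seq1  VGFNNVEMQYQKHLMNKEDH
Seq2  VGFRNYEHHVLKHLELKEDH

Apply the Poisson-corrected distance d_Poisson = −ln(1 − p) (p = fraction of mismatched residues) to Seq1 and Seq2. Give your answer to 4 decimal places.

Differing sites — 4:N/R; 6:V/Y; 8:M/H; 9:Q/H; 10:Y/V; 11:Q/L; 15:M/E; 16:N/L.
p = 8/20 = 0.400000.
d = −ln(1 − 0.400000) = −ln(0.600000) = 0.5108.

0.5108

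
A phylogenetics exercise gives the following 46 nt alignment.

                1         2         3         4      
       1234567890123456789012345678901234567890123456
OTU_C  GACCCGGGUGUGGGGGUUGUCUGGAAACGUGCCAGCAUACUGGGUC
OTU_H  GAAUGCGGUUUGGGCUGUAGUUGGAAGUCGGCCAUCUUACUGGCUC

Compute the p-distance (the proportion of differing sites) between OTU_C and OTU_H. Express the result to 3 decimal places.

Differing sites — 3:C/A; 4:C/U; 5:C/G; 6:G/C; 10:G/U; 15:G/C; 16:G/U; 17:U/G; 19:G/A; 20:U/G; 21:C/U; 27:A/G; 28:C/U; 29:G/C; 30:U/G; 35:G/U; 37:A/U; 44:G/C.
There are 18 differences over 46 sites, so p = 18/46 = 0.391.

0.391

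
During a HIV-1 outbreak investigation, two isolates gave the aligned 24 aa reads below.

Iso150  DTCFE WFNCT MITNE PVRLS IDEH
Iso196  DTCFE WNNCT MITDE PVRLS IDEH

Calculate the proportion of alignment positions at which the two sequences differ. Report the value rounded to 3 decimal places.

0.083

Differing sites — 7:F/N; 14:N/D.
There are 2 differences over 24 sites, so p = 2/24 = 0.083.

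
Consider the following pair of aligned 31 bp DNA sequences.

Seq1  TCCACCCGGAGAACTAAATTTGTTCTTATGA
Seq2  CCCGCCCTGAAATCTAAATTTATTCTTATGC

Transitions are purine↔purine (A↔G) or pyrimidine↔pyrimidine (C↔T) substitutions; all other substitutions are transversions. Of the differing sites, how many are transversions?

3

Differing sites — 1:T/C (Ti); 4:A/G (Ti); 8:G/T (Tv); 11:G/A (Ti); 13:A/T (Tv); 22:G/A (Ti); 31:A/C (Tv).
Of the 7 differences, 4 transitions and 3 transversions, so the answer is 3.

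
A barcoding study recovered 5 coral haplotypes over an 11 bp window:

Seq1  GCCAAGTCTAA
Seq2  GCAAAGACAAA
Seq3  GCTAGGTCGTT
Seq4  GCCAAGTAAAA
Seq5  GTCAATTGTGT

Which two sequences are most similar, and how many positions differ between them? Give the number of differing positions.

2

Pairwise Hamming distances:
  Seq1 vs Seq2: 3
  Seq1 vs Seq3: 5
  Seq1 vs Seq4: 2
  Seq1 vs Seq5: 5
  Seq2 vs Seq3: 6
  Seq2 vs Seq4: 3
  Seq2 vs Seq5: 8
  Seq3 vs Seq4: 6
  Seq3 vs Seq5: 7
  Seq4 vs Seq5: 6
The smallest is 2, between Seq1 and Seq4.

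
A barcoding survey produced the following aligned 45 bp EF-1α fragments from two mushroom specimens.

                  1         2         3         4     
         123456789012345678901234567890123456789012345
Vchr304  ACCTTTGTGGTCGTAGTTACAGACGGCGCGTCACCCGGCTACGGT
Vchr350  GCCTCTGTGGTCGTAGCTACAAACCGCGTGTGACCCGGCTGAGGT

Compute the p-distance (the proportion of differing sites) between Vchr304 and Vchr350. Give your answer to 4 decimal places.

Differing sites — 1:A/G; 5:T/C; 17:T/C; 22:G/A; 25:G/C; 29:C/T; 32:C/G; 41:A/G; 42:C/A.
There are 9 differences over 45 sites, so p = 9/45 = 0.2000.

0.2000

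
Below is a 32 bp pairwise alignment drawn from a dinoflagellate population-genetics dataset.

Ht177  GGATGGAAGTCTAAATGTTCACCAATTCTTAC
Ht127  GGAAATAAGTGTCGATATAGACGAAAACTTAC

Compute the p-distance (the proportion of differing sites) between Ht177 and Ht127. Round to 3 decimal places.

0.375

The sequences differ at positions 4 (T/A), 5 (G/A), 6 (G/T), 11 (C/G), 13 (A/C), 14 (A/G), 17 (G/A), 19 (T/A), 20 (C/G), 23 (C/G), 26 (T/A), 27 (T/A).
There are 12 differences over 32 sites, so p = 12/32 = 0.375.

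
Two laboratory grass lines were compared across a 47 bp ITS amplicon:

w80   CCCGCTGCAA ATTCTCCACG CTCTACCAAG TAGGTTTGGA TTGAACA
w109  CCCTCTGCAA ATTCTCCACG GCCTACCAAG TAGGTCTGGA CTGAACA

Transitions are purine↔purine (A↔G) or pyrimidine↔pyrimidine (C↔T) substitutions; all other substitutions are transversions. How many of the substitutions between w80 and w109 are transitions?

3

The sequences differ at positions 4 (G/T, transversion), 21 (C/G, transversion), 22 (T/C, transition), 36 (T/C, transition), 41 (T/C, transition).
Of the 5 differences, 3 transitions and 2 transversions, so the answer is 3.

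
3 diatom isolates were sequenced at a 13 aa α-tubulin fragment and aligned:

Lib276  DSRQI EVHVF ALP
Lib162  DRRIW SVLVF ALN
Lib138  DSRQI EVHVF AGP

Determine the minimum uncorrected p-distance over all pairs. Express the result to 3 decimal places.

Pairwise Hamming distances:
  Lib276 vs Lib162: 6
  Lib276 vs Lib138: 1
  Lib162 vs Lib138: 7
The smallest is 1 mismatch, between Lib276 and Lib138; p = 1/13 = 0.077.

0.077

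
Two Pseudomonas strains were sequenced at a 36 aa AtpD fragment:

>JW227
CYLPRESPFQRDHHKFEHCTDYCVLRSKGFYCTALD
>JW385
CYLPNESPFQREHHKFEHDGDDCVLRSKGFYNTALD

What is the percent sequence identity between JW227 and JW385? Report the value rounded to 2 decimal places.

83.33%

Differing sites — 5:R/N; 12:D/E; 19:C/D; 20:T/G; 22:Y/D; 32:C/N.
30 of the 36 sites match, so the percent identity is 30/36 × 100 = 83.33%.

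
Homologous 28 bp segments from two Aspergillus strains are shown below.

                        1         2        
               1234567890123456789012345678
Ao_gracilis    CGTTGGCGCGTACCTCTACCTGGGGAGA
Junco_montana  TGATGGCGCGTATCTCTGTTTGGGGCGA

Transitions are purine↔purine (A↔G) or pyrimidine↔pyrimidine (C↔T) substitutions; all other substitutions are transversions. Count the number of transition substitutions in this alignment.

5

The sequences differ at positions 1 (C/T, transition), 3 (T/A, transversion), 13 (C/T, transition), 18 (A/G, transition), 19 (C/T, transition), 20 (C/T, transition), 26 (A/C, transversion).
Of the 7 differences, 5 transitions and 2 transversions, so the answer is 5.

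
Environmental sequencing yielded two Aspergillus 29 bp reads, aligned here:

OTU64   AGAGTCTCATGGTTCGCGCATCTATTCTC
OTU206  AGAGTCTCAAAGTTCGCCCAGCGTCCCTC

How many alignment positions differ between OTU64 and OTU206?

Differing sites — 10:T/A; 11:G/A; 18:G/C; 21:T/G; 23:T/G; 24:A/T; 25:T/C; 26:T/C.
That gives 8 mismatches out of 29 aligned sites, so the Hamming distance is 8.

8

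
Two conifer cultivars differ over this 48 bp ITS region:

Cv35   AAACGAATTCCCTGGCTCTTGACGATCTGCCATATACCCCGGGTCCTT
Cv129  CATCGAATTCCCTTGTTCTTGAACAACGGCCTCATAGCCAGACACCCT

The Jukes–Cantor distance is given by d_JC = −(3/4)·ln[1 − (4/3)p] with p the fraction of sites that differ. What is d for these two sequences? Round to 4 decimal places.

0.4408

The sequences differ at positions 1 (A/C), 3 (A/T), 14 (G/T), 16 (C/T), 23 (C/A), 24 (G/C), 26 (T/A), 28 (T/G), 32 (A/T), 33 (T/C), 37 (C/G), 40 (C/A), 42 (G/A), 43 (G/C), 44 (T/A), 47 (T/C).
p = 16/48 = 0.333333.
d = −0.75 · ln(1 − (4/3)·0.333333) = −0.75 · ln(0.555556) = −0.75 · (-0.587786) = 0.4408.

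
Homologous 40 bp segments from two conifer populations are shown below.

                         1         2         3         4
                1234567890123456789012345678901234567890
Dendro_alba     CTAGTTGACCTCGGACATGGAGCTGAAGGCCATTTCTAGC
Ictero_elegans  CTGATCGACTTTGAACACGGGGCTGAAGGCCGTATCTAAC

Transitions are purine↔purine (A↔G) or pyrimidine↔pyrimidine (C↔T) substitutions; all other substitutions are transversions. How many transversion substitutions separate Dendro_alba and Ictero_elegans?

Mismatches occur at site 3 (A→G, transition), site 4 (G→A, transition), site 6 (T→C, transition), site 10 (C→T, transition), site 12 (C→T, transition), site 14 (G→A, transition), site 18 (T→C, transition), site 21 (A→G, transition), site 32 (A→G, transition), site 34 (T→A, transversion), site 39 (G→A, transition).
Of the 11 differences, 10 transitions and 1 transversion, so the answer is 1.

1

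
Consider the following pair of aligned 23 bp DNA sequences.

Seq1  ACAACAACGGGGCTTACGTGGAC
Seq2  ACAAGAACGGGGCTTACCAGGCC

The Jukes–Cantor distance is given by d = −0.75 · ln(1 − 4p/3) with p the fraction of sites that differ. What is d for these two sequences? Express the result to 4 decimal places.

0.1979

Mismatches occur at site 5 (C→G), site 18 (G→C), site 19 (T→A), site 22 (A→C).
p = 4/23 = 0.173913.
d = −0.75 · ln(1 − (4/3)·0.173913) = −0.75 · ln(0.768116) = −0.75 · (-0.263815) = 0.1979.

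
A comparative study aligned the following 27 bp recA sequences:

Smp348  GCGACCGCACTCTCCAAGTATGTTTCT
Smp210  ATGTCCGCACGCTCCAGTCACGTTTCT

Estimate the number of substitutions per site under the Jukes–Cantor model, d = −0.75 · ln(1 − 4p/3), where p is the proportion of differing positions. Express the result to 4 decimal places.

0.3770

The sequences differ at positions 1 (G/A), 2 (C/T), 4 (A/T), 11 (T/G), 17 (A/G), 18 (G/T), 19 (T/C), 21 (T/C).
p = 8/27 = 0.296296.
d = −0.75 · ln(1 − (4/3)·0.296296) = −0.75 · ln(0.604939) = −0.75 · (-0.502628) = 0.3770.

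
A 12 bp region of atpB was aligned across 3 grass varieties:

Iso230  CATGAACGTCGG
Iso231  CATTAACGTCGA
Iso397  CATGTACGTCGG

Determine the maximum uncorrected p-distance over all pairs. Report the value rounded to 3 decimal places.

0.250

Pairwise Hamming distances:
  Iso230 vs Iso231: 2
  Iso230 vs Iso397: 1
  Iso231 vs Iso397: 3
The largest is 3 mismatches, between Iso231 and Iso397; p = 3/12 = 0.250.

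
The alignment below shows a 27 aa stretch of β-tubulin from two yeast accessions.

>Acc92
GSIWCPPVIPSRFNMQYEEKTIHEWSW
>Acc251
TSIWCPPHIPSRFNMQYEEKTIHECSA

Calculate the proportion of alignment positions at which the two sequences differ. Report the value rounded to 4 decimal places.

Mismatches occur at site 1 (G↔T), site 8 (V↔H), site 25 (W↔C), site 27 (W↔A).
There are 4 differences over 27 sites, so p = 4/27 = 0.1481.

0.1481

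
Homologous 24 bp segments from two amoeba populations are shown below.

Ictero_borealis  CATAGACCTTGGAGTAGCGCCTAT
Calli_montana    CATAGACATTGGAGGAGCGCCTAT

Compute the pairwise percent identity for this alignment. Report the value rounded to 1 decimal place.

91.7%

The sequences differ at positions 8 (C/A), 15 (T/G).
22 of the 24 sites match, so the percent identity is 22/24 × 100 = 91.7%.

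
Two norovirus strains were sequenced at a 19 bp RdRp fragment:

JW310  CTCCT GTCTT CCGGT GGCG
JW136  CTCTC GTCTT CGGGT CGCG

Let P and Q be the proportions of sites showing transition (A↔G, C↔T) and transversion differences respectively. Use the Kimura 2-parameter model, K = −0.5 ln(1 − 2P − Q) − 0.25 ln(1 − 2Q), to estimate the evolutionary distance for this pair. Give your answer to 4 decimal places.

0.2488

Mismatches occur at site 4 (C↔T, transition), site 5 (T↔C, transition), site 12 (C↔G, transversion), site 16 (G↔C, transversion).
Of the 4 differences, 2 transitions and 2 transversions over 19 sites: P = 2/19 = 0.105263, Q = 2/19 = 0.105263.
d = −0.5·ln(0.684211) − 0.25·ln(0.789474) = −0.5·(-0.379489) − 0.25·(-0.236388) = 0.2488.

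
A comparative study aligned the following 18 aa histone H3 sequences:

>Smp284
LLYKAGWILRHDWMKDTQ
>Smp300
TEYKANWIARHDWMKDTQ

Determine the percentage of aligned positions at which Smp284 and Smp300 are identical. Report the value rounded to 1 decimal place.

77.8%

Differing sites — 1:L/T; 2:L/E; 6:G/N; 9:L/A.
14 of the 18 sites match, so the percent identity is 14/18 × 100 = 77.8%.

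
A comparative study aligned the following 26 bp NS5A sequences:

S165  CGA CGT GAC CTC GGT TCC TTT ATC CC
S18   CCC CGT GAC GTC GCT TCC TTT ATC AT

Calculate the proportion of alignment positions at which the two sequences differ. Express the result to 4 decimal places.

0.2308

The sequences differ at positions 2 (G/C), 3 (A/C), 10 (C/G), 14 (G/C), 25 (C/A), 26 (C/T).
There are 6 differences over 26 sites, so p = 6/26 = 0.2308.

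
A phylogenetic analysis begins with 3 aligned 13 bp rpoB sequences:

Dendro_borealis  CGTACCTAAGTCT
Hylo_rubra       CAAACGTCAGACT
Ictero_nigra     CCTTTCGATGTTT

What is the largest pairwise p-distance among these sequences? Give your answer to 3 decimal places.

0.769

Pairwise Hamming distances:
  Dendro_borealis vs Hylo_rubra: 5
  Dendro_borealis vs Ictero_nigra: 6
  Hylo_rubra vs Ictero_nigra: 10
The largest is 10 mismatches, between Hylo_rubra and Ictero_nigra; p = 10/13 = 0.769.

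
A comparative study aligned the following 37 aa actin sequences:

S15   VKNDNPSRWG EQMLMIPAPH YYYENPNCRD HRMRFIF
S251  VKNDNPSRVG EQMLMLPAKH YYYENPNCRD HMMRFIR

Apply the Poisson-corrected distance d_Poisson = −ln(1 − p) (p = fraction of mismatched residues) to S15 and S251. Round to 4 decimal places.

0.1452

Mismatches occur at site 9 (W→V), site 16 (I→L), site 19 (P→K), site 32 (R→M), site 37 (F→R).
p = 5/37 = 0.135135.
d = −ln(1 − 0.135135) = −ln(0.864865) = 0.1452.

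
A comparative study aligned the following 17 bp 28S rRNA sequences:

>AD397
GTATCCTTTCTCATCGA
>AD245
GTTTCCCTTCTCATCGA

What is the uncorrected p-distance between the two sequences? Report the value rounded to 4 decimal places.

0.1176

Mismatches occur at site 3 (A↔T), site 7 (T↔C).
There are 2 differences over 17 sites, so p = 2/17 = 0.1176.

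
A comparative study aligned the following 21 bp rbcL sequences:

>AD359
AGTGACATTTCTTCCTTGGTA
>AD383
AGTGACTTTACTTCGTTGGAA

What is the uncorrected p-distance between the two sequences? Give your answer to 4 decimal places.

0.1905

Mismatches occur at site 7 (A→T), site 10 (T→A), site 15 (C→G), site 20 (T→A).
There are 4 differences over 21 sites, so p = 4/21 = 0.1905.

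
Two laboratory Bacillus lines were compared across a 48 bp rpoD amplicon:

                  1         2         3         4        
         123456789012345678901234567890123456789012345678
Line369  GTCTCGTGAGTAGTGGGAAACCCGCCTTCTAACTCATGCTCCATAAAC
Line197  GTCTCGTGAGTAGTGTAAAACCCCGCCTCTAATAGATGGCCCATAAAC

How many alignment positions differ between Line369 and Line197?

Differing sites — 16:G/T; 17:G/A; 24:G/C; 25:C/G; 27:T/C; 33:C/T; 34:T/A; 35:C/G; 39:C/G; 40:T/C.
That gives 10 mismatches out of 48 aligned sites, so the Hamming distance is 10.

10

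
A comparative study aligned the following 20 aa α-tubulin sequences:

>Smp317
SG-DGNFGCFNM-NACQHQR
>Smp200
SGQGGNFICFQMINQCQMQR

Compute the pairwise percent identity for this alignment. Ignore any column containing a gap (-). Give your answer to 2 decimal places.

Excluding the 2 gap columns leaves 18 comparable sites.
Mismatches occur at site 4 (D→G), site 8 (G→I), site 11 (N→Q), site 15 (A→Q), site 18 (H→M).
13 of the 18 comparable sites match, so the percent identity is 13/18 × 100 = 72.22%.

72.22%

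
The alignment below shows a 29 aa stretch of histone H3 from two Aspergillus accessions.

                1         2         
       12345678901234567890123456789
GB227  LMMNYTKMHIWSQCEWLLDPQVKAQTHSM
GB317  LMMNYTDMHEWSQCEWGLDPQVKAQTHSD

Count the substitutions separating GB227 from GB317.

4

The sequences differ at positions 7 (K/D), 10 (I/E), 17 (L/G), 29 (M/D).
That gives 4 mismatches out of 29 aligned sites, so the Hamming distance is 4.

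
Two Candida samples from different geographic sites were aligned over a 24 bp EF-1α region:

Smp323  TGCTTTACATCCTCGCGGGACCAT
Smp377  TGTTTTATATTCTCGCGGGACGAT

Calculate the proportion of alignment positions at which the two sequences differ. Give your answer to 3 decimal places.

The sequences differ at positions 3 (C/T), 8 (C/T), 11 (C/T), 22 (C/G).
There are 4 differences over 24 sites, so p = 4/24 = 0.167.

0.167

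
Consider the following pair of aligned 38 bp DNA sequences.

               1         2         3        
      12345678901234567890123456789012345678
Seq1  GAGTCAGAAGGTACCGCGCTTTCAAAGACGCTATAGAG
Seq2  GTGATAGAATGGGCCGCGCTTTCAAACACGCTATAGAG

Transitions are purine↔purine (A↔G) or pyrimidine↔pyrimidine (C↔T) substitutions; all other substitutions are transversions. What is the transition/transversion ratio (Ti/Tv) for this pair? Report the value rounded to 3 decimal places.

Mismatches occur at site 2 (A/T, transversion), site 4 (T/A, transversion), site 5 (C/T, transition), site 10 (G/T, transversion), site 12 (T/G, transversion), site 13 (A/G, transition), site 27 (G/C, transversion).
Of the 7 differences, 2 transitions and 5 transversions, so Ti/Tv = 2/5 = 0.400.

0.400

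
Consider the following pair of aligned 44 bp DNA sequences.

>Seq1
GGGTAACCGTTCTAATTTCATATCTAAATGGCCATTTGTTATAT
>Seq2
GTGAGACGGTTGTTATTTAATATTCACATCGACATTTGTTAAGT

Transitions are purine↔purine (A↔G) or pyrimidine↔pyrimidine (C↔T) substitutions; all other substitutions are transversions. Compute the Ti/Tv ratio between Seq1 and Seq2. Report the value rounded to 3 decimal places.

Mismatches occur at site 2 (G/T, transversion), site 4 (T/A, transversion), site 5 (A/G, transition), site 8 (C/G, transversion), site 12 (C/G, transversion), site 14 (A/T, transversion), site 19 (C/A, transversion), site 24 (C/T, transition), site 25 (T/C, transition), site 27 (A/C, transversion), site 30 (G/C, transversion), site 32 (C/A, transversion), site 42 (T/A, transversion), site 43 (A/G, transition).
Of the 14 differences, 4 transitions and 10 transversions, so Ti/Tv = 4/10 = 0.400.

0.400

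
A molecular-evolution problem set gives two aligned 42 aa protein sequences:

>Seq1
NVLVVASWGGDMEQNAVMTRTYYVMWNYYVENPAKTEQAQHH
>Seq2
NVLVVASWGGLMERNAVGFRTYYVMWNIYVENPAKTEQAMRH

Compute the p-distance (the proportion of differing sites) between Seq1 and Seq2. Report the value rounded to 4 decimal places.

The sequences differ at positions 11 (D/L), 14 (Q/R), 18 (M/G), 19 (T/F), 28 (Y/I), 40 (Q/M), 41 (H/R).
There are 7 differences over 42 sites, so p = 7/42 = 0.1667.

0.1667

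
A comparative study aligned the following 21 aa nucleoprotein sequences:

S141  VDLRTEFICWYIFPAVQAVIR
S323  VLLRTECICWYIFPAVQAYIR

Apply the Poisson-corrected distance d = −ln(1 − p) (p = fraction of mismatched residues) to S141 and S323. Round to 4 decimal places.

0.1542

Differing sites — 2:D/L; 7:F/C; 19:V/Y.
p = 3/21 = 0.142857.
d = −ln(1 − 0.142857) = −ln(0.857143) = 0.1542.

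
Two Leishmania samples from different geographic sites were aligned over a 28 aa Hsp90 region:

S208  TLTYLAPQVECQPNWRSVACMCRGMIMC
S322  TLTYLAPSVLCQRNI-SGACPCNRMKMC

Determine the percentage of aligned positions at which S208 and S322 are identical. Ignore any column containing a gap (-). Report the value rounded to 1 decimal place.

66.7%

Excluding the 1 gap column leaves 27 comparable sites.
The sequences differ at positions 8 (Q/S), 10 (E/L), 13 (P/R), 15 (W/I), 18 (V/G), 21 (M/P), 23 (R/N), 24 (G/R), 26 (I/K).
18 of the 27 comparable sites match, so the percent identity is 18/27 × 100 = 66.7%.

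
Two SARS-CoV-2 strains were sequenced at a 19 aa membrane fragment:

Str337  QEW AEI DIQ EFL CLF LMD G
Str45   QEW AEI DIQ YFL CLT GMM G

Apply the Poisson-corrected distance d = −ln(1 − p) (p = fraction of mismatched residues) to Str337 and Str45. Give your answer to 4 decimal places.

0.2364

Differing sites — 10:E/Y; 15:F/T; 16:L/G; 18:D/M.
p = 4/19 = 0.210526.
d = −ln(1 − 0.210526) = −ln(0.789474) = 0.2364.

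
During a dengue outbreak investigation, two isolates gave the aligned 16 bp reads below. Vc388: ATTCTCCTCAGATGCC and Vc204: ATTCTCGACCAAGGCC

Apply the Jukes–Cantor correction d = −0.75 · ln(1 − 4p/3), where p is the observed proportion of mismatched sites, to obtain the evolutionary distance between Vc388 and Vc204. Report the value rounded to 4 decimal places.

0.4042

The sequences differ at positions 7 (C/G), 8 (T/A), 10 (A/C), 11 (G/A), 13 (T/G).
p = 5/16 = 0.312500.
d = −0.75 · ln(1 − (4/3)·0.312500) = −0.75 · ln(0.583333) = −0.75 · (-0.538997) = 0.4042.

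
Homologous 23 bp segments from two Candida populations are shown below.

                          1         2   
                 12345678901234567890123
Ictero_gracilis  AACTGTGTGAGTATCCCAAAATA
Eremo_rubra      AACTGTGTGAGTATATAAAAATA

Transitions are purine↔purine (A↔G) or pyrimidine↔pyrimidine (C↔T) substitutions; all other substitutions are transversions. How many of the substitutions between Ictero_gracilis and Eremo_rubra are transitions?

Mismatches occur at site 15 (C/A, transversion), site 16 (C/T, transition), site 17 (C/A, transversion).
Of the 3 differences, 1 transition and 2 transversions, so the answer is 1.

1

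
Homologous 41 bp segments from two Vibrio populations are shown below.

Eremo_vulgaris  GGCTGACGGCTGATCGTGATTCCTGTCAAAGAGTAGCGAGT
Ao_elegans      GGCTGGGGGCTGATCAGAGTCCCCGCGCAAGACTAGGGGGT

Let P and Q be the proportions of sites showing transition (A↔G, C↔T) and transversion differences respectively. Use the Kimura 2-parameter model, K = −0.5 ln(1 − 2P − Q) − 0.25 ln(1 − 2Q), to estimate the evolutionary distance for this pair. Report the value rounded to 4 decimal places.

Differing sites — 6:A/G (Ti); 7:C/G (Tv); 16:G/A (Ti); 17:T/G (Tv); 18:G/A (Ti); 19:A/G (Ti); 21:T/C (Ti); 24:T/C (Ti); 26:T/C (Ti); 27:C/G (Tv); 28:A/C (Tv); 33:G/C (Tv); 37:C/G (Tv); 39:A/G (Ti).
Of the 14 differences, 8 transitions and 6 transversions over 41 sites: P = 8/41 = 0.195122, Q = 6/41 = 0.146341.
d = −0.5·ln(0.463415) − 0.25·ln(0.707318) = −0.5·(-0.769132) − 0.25·(-0.346275) = 0.4711.

0.4711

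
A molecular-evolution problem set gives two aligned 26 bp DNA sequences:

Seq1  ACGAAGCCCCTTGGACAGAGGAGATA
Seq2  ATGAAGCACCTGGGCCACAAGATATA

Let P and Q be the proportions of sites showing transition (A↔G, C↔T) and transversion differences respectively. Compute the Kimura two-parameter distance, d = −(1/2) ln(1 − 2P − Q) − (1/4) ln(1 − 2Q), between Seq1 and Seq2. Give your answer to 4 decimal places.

The sequences differ at positions 2 (C/T, transition), 8 (C/A, transversion), 12 (T/G, transversion), 15 (A/C, transversion), 18 (G/C, transversion), 20 (G/A, transition), 23 (G/T, transversion).
Of the 7 differences, 2 transitions and 5 transversions over 26 sites: P = 2/26 = 0.076923, Q = 5/26 = 0.192308.
d = −0.5·ln(0.653846) − 0.25·ln(0.615384) = −0.5·(-0.424883) − 0.25·(-0.485509) = 0.3338.

0.3338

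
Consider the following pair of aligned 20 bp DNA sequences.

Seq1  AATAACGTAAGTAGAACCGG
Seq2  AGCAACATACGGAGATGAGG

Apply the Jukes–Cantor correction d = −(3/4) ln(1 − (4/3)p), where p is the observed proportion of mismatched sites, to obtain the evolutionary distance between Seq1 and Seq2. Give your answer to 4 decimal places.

Differing sites — 2:A/G; 3:T/C; 7:G/A; 10:A/C; 12:T/G; 16:A/T; 17:C/G; 18:C/A.
p = 8/20 = 0.400000.
d = −0.75 · ln(1 − (4/3)·0.400000) = −0.75 · ln(0.466667) = −0.75 · (-0.762139) = 0.5716.

0.5716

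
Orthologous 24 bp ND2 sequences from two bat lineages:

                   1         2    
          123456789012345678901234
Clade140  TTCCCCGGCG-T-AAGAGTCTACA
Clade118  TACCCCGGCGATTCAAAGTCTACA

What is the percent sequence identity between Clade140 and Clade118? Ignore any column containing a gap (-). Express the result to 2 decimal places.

86.36%

Excluding the 2 gap columns leaves 22 comparable sites.
The sequences differ at positions 2 (T/A), 14 (A/C), 16 (G/A).
19 of the 22 comparable sites match, so the percent identity is 19/22 × 100 = 86.36%.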